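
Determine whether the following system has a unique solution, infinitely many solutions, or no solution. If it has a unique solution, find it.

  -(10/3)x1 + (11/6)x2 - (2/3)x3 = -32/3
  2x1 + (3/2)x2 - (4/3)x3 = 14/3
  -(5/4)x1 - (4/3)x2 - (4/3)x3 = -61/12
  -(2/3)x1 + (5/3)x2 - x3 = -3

x1 = 3, x2 = 0, x3 = 1

Row-reduce the augmented matrix:
R1 ← R1 / (-10/3).
R2 ← R2 − 2·R1.
R3 ← R3 + 5/4·R1.
R4 ← R4 + 2/3·R1.
R2 ← R2 / (13/5).
R1 ← R1 + 11/20·R2.
R3 ← R3 + 97/48·R2.
R4 ← R4 − 13/10·R2.
R3 ← R3 / (-175/72).
R1 ← R1 + 1/6·R3.
R2 ← R2 + 2/3·R3.
R4 reduces to 0 = 0, so the extra equation is consistent.
Reading off the reduced rows gives x1 = 3, x2 = 0, x3 = 1.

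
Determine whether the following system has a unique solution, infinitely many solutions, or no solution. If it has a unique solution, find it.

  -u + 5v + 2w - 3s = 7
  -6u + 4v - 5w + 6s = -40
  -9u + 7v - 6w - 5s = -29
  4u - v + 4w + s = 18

infinitely many solutions

Row-reduce:
R1 ← R1 / (-1).
R2 ← R2 + 6·R1.
R3 ← R3 + 9·R1.
R4 ← R4 − 4·R1.
R2 ← R2 / (-26).
R1 ← R1 + 5·R2.
R3 ← R3 + 38·R2.
R4 ← R4 − 19·R2.
R3 ← R3 / (11/13).
R1 ← R1 − 33/26·R3.
R2 ← R2 − 17/26·R3.
R4 ← R4 + 11/26·R3.
Rank is 3 with 4 unknowns, leaving s free.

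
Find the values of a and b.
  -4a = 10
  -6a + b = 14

Row-reduce the augmented matrix:
R1 ← R1 / (-4).
R2 ← R2 + 6·R1.
Reading off the reduced rows gives a = -5/2, b = -1.

a = -5/2, b = -1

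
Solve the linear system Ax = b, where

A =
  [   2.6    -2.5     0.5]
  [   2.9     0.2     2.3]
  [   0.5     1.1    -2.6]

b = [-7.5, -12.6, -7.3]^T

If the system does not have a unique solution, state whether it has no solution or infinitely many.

x_1 = -5, x_2 = -2, x_3 = 1

Row-reduce the augmented matrix:
R1 ← R1 / (13/5).
R2 ← R2 − 29/10·R1.
R3 ← R3 − 1/2·R1.
R2 ← R2 / (777/260).
R1 ← R1 + 25/26·R2.
R3 ← R3 − 411/260·R2.
R3 ← R3 / (-937/259).
R1 ← R1 − 195/259·R3.
R2 ← R2 − 151/259·R3.
Reading off the reduced rows gives x_1 = -5, x_2 = -2, x_3 = 1.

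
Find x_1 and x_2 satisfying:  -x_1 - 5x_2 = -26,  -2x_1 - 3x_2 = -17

x_1 = 1, x_2 = 5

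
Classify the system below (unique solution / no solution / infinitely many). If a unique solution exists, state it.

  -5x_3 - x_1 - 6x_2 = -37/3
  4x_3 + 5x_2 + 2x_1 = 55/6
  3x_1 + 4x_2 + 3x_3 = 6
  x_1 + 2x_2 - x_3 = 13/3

Row-reduce the augmented matrix:
R1 ← R1 / (-1).
R2 ← R2 − 2·R1.
R3 ← R3 − 3·R1.
R4 ← R4 − 1·R1.
R2 ← R2 / (-7).
R1 ← R1 − 6·R2.
R3 ← R3 + 14·R2.
R4 ← R4 + 4·R2.
Swap R3 and R4.
R3 ← R3 / (-18/7).
R1 ← R1 + 1/7·R3.
R2 ← R2 − 6/7·R3.
R4 reduces to 0 = 0, so the extra equation is consistent.
Reading off the reduced rows gives x_1 = -1, x_2 = 5/2, x_3 = -1/3.

x_1 = -1, x_2 = 5/2, x_3 = -1/3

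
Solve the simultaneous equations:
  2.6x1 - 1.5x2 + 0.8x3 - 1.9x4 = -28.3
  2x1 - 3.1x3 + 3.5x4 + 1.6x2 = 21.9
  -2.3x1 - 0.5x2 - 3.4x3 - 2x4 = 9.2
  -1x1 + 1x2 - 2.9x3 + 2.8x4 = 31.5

x1 = -5, x2 = 1, x3 = -3, x4 = 6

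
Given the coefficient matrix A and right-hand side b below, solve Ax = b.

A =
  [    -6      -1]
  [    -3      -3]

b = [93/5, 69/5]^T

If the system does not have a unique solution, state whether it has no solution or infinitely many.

x_1 = -14/5, x_2 = -9/5

From equation 1: x_2 = -93/5 − 6·x_1.
Substitute into equation 2 and solve: x_1 = -14/5.
Then x_2 = -9/5.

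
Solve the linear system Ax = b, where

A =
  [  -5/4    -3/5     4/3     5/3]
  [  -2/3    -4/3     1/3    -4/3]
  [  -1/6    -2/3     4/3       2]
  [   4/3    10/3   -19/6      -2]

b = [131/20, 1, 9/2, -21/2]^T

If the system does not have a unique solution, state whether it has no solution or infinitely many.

infinitely many solutions

Row-reduce:
R1 ← R1 / (-5/4).
R2 ← R2 + 2/3·R1.
R3 ← R3 + 1/6·R1.
R4 ← R4 − 4/3·R1.
R2 ← R2 / (-76/75).
R1 ← R1 − 12/25·R2.
R3 ← R3 + 44/75·R2.
R4 ← R4 − 202/75·R2.
R3 ← R3 / (235/171).
R1 ← R1 + 71/57·R3.
R2 ← R2 − 85/228·R3.
R4 ← R4 + 470/171·R3.
Rank is 3 with 4 unknowns, leaving x_4 free.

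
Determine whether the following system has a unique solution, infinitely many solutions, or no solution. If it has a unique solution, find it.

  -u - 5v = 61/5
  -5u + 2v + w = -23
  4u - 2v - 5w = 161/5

u = 14/5, v = -3, w = -3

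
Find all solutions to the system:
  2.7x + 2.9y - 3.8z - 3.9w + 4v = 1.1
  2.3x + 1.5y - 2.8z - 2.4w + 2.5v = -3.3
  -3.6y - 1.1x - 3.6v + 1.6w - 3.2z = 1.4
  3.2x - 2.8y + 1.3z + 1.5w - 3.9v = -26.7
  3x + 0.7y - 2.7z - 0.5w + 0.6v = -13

x = -6, y = 2, z = -1, w = -3, v = -1

Row-reduce the augmented matrix:
R1 ← R1 / (27/10).
R2 ← R2 − 23/10·R1.
R3 ← R3 + 11/10·R1.
R4 ← R4 − 16/5·R1.
R5 ← R5 − 3·R1.
R2 ← R2 / (-131/135).
R1 ← R1 − 29/27·R2.
R3 ← R3 + 653/270·R2.
R4 ← R4 + 842/135·R2.
R5 ← R5 + 227/90·R2.
R3 ← R3 / (-7647/1310).
R1 ← R1 + 121/131·R3.
R2 ← R2 + 59/131·R3.
R4 ← R4 − 3923/1310·R3.
R5 ← R5 − 253/655·R3.
R4 ← R4 / (-149699/152940).
R1 ← R1 + 472/7647·R4.
R2 ← R2 + 5918/7647·R4.
R3 ← R3 − 5993/15294·R4.
R5 ← R5 − 196513/152940·R4.
R5 ← R5 / (-3710386/748495).
R1 ← R1 − 89624/149699·R5.
R2 ← R2 − 41031/13609·R5.
R3 ← R3 + 166822/149699·R5.
R4 ← R4 − 406667/149699·R5.
Reading off the reduced rows gives x = -6, y = 2, z = -1, w = -3, v = -1.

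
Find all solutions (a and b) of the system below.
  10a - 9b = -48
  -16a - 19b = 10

Row-reduce the augmented matrix:
R1 ← R1 / (10).
R2 ← R2 + 16·R1.
R2 ← R2 / (-167/5).
R1 ← R1 + 9/10·R2.
Reading off the reduced rows gives a = -3, b = 2.

a = -3, b = 2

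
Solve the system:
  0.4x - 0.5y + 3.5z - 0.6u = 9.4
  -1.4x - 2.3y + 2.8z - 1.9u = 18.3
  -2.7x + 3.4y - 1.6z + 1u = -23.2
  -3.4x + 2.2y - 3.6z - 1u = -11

x = 2, y = -3, z = 1, u = -6

Row-reduce the augmented matrix:
R1 ← R1 / (2/5).
R2 ← R2 + 7/5·R1.
R3 ← R3 + 27/10·R1.
R4 ← R4 + 17/5·R1.
R2 ← R2 / (-81/20).
R1 ← R1 + 5/4·R2.
R3 ← R3 − 1/40·R2.
R4 ← R4 + 41/20·R2.
R3 ← R3 / (35831/1620).
R1 ← R1 − 665/162·R3.
R2 ← R2 + 301/81·R3.
R4 ← R4 − 15011/810·R3.
R4 ← R4 / (-53714/35831).
R1 ← R1 − 10936/35831·R4.
R2 ← R2 − 16879/35831·R4.
R3 ← R3 + 4981/35831·R4.
Reading off the reduced rows gives x = 2, y = -3, z = 1, u = -6.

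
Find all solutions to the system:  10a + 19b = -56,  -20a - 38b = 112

infinitely many solutions

Row-reduce:
R1 ← R1 / (10).
R2 ← R2 + 20·R1.
Rank is 1 with 2 unknowns, leaving b free.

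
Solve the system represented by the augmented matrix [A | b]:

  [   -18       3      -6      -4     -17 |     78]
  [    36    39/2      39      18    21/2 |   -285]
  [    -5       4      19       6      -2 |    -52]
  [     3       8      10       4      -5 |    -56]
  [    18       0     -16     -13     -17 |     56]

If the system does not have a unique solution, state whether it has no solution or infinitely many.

infinitely many solutions

Row-reduce:
R1 ← R1 / (-18).
R2 ← R2 − 36·R1.
R3 ← R3 + 5·R1.
R4 ← R4 − 3·R1.
R5 ← R5 − 18·R1.
R2 ← R2 / (51/2).
R1 ← R1 + 1/6·R2.
R3 ← R3 − 19/6·R2.
R4 ← R4 − 17/2·R2.
R5 ← R5 − 3·R2.
R3 ← R3 / (883/51).
R1 ← R1 − 26/51·R3.
R2 ← R2 − 18/17·R3.
R5 ← R5 + 428/17·R3.
Swap R4 and R5.
R4 ← R4 / (-25541/2649).
R1 ← R1 − 304/2649·R4.
R2 ← R2 − 88/2649·R4.
R3 ← R3 − 898/2649·R4.
Rank is 4 with 5 unknowns, leaving x_5 free.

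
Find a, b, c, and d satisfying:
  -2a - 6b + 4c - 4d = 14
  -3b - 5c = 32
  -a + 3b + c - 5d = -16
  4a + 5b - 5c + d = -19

Row-reduce the augmented matrix:
R1 ← R1 / (-2).
R3 ← R3 + 1·R1.
R4 ← R4 − 4·R1.
R2 ← R2 / (-3).
R1 ← R1 − 3·R2.
R3 ← R3 − 6·R2.
R4 ← R4 + 7·R2.
R3 ← R3 / (-11).
R1 ← R1 + 7·R3.
R2 ← R2 − 5/3·R3.
R4 ← R4 − 44/3·R3.
R4 ← R4 / (-11).
R1 ← R1 − 43/11·R4.
R2 ← R2 + 5/11·R4.
R3 ← R3 − 3/11·R4.
Reading off the reduced rows gives a = -5, b = -4, c = -4, d = 1.

a = -5, b = -4, c = -4, d = 1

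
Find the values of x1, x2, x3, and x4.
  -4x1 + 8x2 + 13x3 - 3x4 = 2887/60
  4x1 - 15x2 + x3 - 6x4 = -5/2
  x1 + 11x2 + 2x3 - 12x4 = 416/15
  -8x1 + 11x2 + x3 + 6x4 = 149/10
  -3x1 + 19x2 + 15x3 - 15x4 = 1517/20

Row-reduce the augmented matrix:
R1 ← R1 / (-4).
R2 ← R2 − 4·R1.
R3 ← R3 − 1·R1.
R4 ← R4 + 8·R1.
R5 ← R5 + 3·R1.
R2 ← R2 / (-7).
R1 ← R1 + 2·R2.
R3 ← R3 − 13·R2.
R4 ← R4 + 5·R2.
R5 ← R5 − 13·R2.
R3 ← R3 / (125/4).
R1 ← R1 + 29/4·R3.
R2 ← R2 + 2·R3.
R4 ← R4 + 35·R3.
R5 ← R5 − 125/4·R3.
R4 ← R4 / (-102/7).
R1 ← R1 + 123/35·R4.
R2 ← R2 + 3/5·R4.
R3 ← R3 + 33/35·R4.
R5 reduces to 0 = 0, so the extra equation is consistent.
Reading off the reduced rows gives x1 = -7/3, x2 = 2/5, x3 = 7/3, x4 = -7/4.

x1 = -7/3, x2 = 2/5, x3 = 7/3, x4 = -7/4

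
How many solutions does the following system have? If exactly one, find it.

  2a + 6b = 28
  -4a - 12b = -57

no solution

Row-reduce:
R1 ← R1 / (2).
R2 ← R2 + 4·R1.
Row 2 reduces to 0 = -1, a contradiction. The system is inconsistent.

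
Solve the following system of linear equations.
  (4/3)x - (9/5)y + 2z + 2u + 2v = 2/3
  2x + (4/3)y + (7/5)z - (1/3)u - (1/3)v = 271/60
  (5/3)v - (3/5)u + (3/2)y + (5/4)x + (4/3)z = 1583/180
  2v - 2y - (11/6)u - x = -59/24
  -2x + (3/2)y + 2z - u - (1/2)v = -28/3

x = 3, y = 5/2, z = -8/3, u = 1/4, v = 3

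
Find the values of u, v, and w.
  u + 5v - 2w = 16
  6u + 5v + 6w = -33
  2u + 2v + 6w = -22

u = -5, v = 3, w = -3

Row-reduce the augmented matrix:
R2 ← R2 − 6·R1.
R3 ← R3 − 2·R1.
R2 ← R2 / (-25).
R1 ← R1 − 5·R2.
R3 ← R3 + 8·R2.
R3 ← R3 / (106/25).
R1 ← R1 − 8/5·R3.
R2 ← R2 + 18/25·R3.
Reading off the reduced rows gives u = -5, v = 3, w = -3.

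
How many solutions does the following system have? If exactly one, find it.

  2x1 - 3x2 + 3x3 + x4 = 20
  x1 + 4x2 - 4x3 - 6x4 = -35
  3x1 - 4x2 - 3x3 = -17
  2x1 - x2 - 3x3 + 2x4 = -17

x1 = -1, x2 = -1, x3 = 6, x4 = 1

Row-reduce the augmented matrix:
R1 ← R1 / (2).
R2 ← R2 − 1·R1.
R3 ← R3 − 3·R1.
R4 ← R4 − 2·R1.
R2 ← R2 / (11/2).
R1 ← R1 + 3/2·R2.
R3 ← R3 − 1/2·R2.
R4 ← R4 − 2·R2.
R3 ← R3 / (-7).
R2 ← R2 + 1·R3.
R4 ← R4 + 4·R3.
R4 ← R4 / (299/77).
R1 ← R1 + 14/11·R4.
R2 ← R2 + 81/77·R4.
R3 ← R3 − 10/77·R4.
Reading off the reduced rows gives x1 = -1, x2 = -1, x3 = 6, x4 = 1.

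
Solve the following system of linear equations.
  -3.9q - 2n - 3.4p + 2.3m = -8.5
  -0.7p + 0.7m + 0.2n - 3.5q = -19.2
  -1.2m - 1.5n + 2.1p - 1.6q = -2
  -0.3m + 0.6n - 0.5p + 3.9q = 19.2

m = -4, n = -5, p = -3, q = 5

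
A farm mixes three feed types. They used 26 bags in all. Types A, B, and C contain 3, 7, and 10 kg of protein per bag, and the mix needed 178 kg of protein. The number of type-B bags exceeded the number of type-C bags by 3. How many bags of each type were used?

type-A bags: 7, type-B bags: 11, type-C bags: 8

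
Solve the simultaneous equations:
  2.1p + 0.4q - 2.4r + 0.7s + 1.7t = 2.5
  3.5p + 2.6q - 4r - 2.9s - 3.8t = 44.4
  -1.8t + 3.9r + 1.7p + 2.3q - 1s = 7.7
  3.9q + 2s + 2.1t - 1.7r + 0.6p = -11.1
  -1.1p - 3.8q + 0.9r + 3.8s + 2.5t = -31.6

p = 3, q = 0, r = -2, s = -5, t = -3

Row-reduce the augmented matrix:
R1 ← R1 / (21/10).
R2 ← R2 − 7/2·R1.
R3 ← R3 − 17/10·R1.
R4 ← R4 − 3/5·R1.
R5 ← R5 + 11/10·R1.
R2 ← R2 / (29/15).
R1 ← R1 − 4/21·R2.
R3 ← R3 − 83/42·R2.
R4 ← R4 − 53/14·R2.
R5 ← R5 + 377/105·R2.
R3 ← R3 / (409/70).
R1 ← R1 + 8/7·R3.
R4 ← R4 + 71/70·R3.
R5 ← R5 + 5/14·R3.
R4 ← R4 / (1211327/118610).
R1 ← R1 − 14715/11861·R4.
R2 ← R2 + 61/29·R4.
R3 ← R3 − 5258/11861·R4.
R5 ← R5 + 382801/118610·R4.
R5 ← R5 / (-94378653/24226540).
R1 ← R1 − 385265/1211327·R5.
R2 ← R2 + 713309/2422654·R5.
R3 ← R3 + 107045/2422654·R5.
R4 ← R4 − 1806296/1211327·R5.
Reading off the reduced rows gives p = 3, q = 0, r = -2, s = -5, t = -3.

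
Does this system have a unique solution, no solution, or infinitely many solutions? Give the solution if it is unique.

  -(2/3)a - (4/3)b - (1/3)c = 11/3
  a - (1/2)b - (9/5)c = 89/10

Row-reduce:
R1 ← R1 / (-2/3).
R2 ← R2 − 1·R1.
R2 ← R2 / (-5/2).
R1 ← R1 − 2·R2.
Rank is 2 with 3 unknowns, leaving c free.

infinitely many solutions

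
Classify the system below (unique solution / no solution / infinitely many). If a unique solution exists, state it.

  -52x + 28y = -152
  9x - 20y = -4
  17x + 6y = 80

Row-reduce the augmented matrix:
R1 ← R1 / (-52).
R2 ← R2 − 9·R1.
R3 ← R3 − 17·R1.
R2 ← R2 / (-197/13).
R1 ← R1 + 7/13·R2.
R3 ← R3 − 197/13·R2.
R3 reduces to 0 = 0, so the extra equation is consistent.
Reading off the reduced rows gives x = 4, y = 2.

x = 4, y = 2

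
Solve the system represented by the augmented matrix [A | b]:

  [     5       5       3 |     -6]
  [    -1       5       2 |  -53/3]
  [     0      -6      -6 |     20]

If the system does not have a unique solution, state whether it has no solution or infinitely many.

Row-reduce the augmented matrix:
R1 ← R1 / (5).
R2 ← R2 + 1·R1.
R2 ← R2 / (6).
R1 ← R1 − 1·R2.
R3 ← R3 + 6·R2.
R3 ← R3 / (-17/5).
R1 ← R1 − 1/6·R3.
R2 ← R2 − 13/30·R3.
Reading off the reduced rows gives x_1 = 2, x_2 = -3, x_3 = -1/3.

x_1 = 2, x_2 = -3, x_3 = -1/3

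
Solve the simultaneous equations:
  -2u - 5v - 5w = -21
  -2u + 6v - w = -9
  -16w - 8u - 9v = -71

no solution

Row-reduce:
R1 ← R1 / (-2).
R2 ← R2 + 2·R1.
R3 ← R3 + 8·R1.
R2 ← R2 / (11).
R1 ← R1 − 5/2·R2.
R3 ← R3 − 11·R2.
Row 3 reduces to 0 = 1, a contradiction. The system is inconsistent.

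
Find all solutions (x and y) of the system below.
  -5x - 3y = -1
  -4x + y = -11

Row-reduce the augmented matrix:
R1 ← R1 / (-5).
R2 ← R2 + 4·R1.
R2 ← R2 / (17/5).
R1 ← R1 − 3/5·R2.
Reading off the reduced rows gives x = 2, y = -3.

x = 2, y = -3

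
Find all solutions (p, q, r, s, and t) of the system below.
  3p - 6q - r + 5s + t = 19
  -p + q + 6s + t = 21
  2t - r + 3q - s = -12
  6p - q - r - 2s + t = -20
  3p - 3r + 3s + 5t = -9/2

no solution

Row-reduce:
R1 ← R1 / (3).
R2 ← R2 + 1·R1.
R4 ← R4 − 6·R1.
R5 ← R5 − 3·R1.
R2 ← R2 / (-1).
R1 ← R1 + 2·R2.
R3 ← R3 − 3·R2.
R4 ← R4 − 11·R2.
R5 ← R5 − 6·R2.
R3 ← R3 / (-2).
R1 ← R1 − 1/3·R3.
R2 ← R2 − 1/3·R3.
R4 ← R4 + 8/3·R3.
R5 ← R5 + 4·R3.
R4 ← R4 / (43).
R1 ← R1 + 10·R4.
R2 ← R2 + 4·R4.
R3 ← R3 + 11·R4.
Row 5 reduces to 0 = 1/2, a contradiction. The system is inconsistent.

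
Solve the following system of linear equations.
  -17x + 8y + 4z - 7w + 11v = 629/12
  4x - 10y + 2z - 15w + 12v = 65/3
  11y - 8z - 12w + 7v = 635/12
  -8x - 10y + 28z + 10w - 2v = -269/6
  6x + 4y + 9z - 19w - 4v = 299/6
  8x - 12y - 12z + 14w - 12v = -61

Row-reduce the augmented matrix:
R1 ← R1 / (-17).
R2 ← R2 − 4·R1.
R4 ← R4 + 8·R1.
R5 ← R5 − 6·R1.
R6 ← R6 − 8·R1.
R2 ← R2 / (-138/17).
R1 ← R1 + 8/17·R2.
R3 ← R3 − 11·R2.
R4 ← R4 + 234/17·R2.
R5 ← R5 − 116/17·R2.
R6 ← R6 + 140/17·R2.
R3 ← R3 / (-277/69).
R1 ← R1 + 28/69·R3.
R2 ← R2 + 25/69·R3.
R4 ← R4 − 486/23·R3.
R5 ← R5 − 889/69·R3.
R6 ← R6 + 904/69·R3.
R4 ← R4 / (-38884/277).
R1 ← R1 − 1349/277·R4.
R2 ← R2 − 1432/277·R4.
R3 ← R3 − 4769/554·R4.
R5 ← R5 + 81091/554·R4.
R6 ← R6 − 38884/277·R4.
R5 ← R5 / (-302995/19442).
R1 ← R1 + 4060/9721·R5.
R2 ← R2 + 1939/9721·R5.
R3 ← R3 − 297/19442·R5.
R4 ← R4 + 7547/9721·R5.
R6 reduces to 0 = 0, so the extra equation is consistent.
Reading off the reduced rows gives x = -3/2, y = 4/3, z = -1/2, w = -3, v = -1/4.

x = -3/2, y = 4/3, z = -1/2, w = -3, v = -1/4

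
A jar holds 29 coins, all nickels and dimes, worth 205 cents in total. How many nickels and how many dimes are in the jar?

Let n = nickels, d = dimes.
  n + d = 29
  5n + 10d = 205
From equation 1: n = 29 − d.
Substitute into equation 2 and solve: d = 12.
Then n = 17.

nickels: 17, dimes: 12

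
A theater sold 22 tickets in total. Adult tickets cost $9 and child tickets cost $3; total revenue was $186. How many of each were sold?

Let a = adult tickets, c = child tickets.
  a + c = 22
  9a + 3c = 186
Row-reduce the augmented matrix:
R2 ← R2 − 9·R1.
R2 ← R2 / (-6).
R1 ← R1 − 1·R2.
Reading off the reduced rows gives a = 20, c = 2.

adult tickets: 20, child tickets: 2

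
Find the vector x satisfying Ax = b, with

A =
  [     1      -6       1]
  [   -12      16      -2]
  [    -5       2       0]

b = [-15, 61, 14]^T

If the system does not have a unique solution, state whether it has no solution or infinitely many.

no solution

Row-reduce:
R2 ← R2 + 12·R1.
R3 ← R3 + 5·R1.
R2 ← R2 / (-56).
R1 ← R1 + 6·R2.
R3 ← R3 + 28·R2.
Row 3 reduces to 0 = -3/2, a contradiction. The system is inconsistent.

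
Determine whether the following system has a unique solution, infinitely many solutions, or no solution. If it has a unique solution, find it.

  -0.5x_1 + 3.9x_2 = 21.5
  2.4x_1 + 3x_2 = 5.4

x_1 = -4, x_2 = 5

Row-reduce the augmented matrix:
R1 ← R1 / (-1/2).
R2 ← R2 − 12/5·R1.
R2 ← R2 / (543/25).
R1 ← R1 + 39/5·R2.
Reading off the reduced rows gives x_1 = -4, x_2 = 5.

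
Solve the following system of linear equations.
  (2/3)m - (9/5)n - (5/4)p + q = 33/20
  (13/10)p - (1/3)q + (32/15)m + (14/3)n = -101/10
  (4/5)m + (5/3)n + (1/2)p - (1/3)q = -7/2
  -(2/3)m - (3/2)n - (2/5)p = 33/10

infinitely many solutions

Row-reduce:
R1 ← R1 / (2/3).
R2 ← R2 − 32/15·R1.
R3 ← R3 − 4/5·R1.
R4 ← R4 + 2/3·R1.
R2 ← R2 / (782/75).
R1 ← R1 + 27/10·R2.
R3 ← R3 − 287/75·R2.
R4 ← R4 + 33/10·R2.
R3 ← R3 / (429/7820).
R1 ← R1 + 393/782·R3.
R2 ← R2 − 795/1564·R3.
R4 ← R4 − 429/15640·R3.
Rank is 3 with 4 unknowns, leaving q free.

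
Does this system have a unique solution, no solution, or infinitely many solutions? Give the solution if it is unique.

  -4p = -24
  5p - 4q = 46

Row-reduce the augmented matrix:
R1 ← R1 / (-4).
R2 ← R2 − 5·R1.
R2 ← R2 / (-4).
Reading off the reduced rows gives p = 6, q = -4.

p = 6, q = -4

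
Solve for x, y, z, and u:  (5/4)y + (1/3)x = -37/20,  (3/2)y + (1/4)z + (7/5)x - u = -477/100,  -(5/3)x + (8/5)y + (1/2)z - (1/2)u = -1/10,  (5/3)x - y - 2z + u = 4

x = -9/5, y = -1, z = -3, u = 0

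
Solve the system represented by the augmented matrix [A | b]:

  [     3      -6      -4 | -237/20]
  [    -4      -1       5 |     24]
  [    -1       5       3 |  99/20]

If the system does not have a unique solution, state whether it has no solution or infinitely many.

x_1 = -11/4, x_2 = -1, x_3 = 12/5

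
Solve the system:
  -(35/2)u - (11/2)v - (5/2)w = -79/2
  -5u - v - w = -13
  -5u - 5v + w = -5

Row-reduce:
R1 ← R1 / (-35/2).
R2 ← R2 + 5·R1.
R3 ← R3 + 5·R1.
R2 ← R2 / (4/7).
R1 ← R1 − 11/35·R2.
R3 ← R3 + 24/7·R2.
Row 3 reduces to 0 = -4, a contradiction. The system is inconsistent.

no solution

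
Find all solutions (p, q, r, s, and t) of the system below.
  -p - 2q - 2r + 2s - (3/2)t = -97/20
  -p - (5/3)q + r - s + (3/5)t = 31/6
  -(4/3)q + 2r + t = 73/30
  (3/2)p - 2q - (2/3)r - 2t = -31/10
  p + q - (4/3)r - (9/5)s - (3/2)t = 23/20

p = -3, q = 4/5, r = 3, s = -2, t = -5/2

Row-reduce the augmented matrix:
R1 ← R1 / (-1).
R2 ← R2 + 1·R1.
R4 ← R4 − 3/2·R1.
R5 ← R5 − 1·R1.
R2 ← R2 / (1/3).
R1 ← R1 − 2·R2.
R3 ← R3 + 4/3·R2.
R4 ← R4 + 5·R2.
R5 ← R5 + 1·R2.
R3 ← R3 / (14).
R1 ← R1 + 16·R3.
R2 ← R2 − 9·R3.
R4 ← R4 − 124/3·R3.
R5 ← R5 − 17/3·R3.
R4 ← R4 / (-46/7).
R1 ← R1 − 16/7·R4.
R2 ← R2 + 9/7·R4.
R3 ← R3 + 6/7·R4.
R5 ← R5 + 138/35·R4.
R5 ← R5 / (-61/300).
R1 ← R1 + 367/690·R5.
R2 ← R2 − 327/920·R5.
R3 ← R3 − 339/460·R5.
R4 ← R4 − 211/2760·R5.
Reading off the reduced rows gives p = -3, q = 4/5, r = 3, s = -2, t = -5/2.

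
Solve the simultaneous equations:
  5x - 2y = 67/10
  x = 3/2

Row-reduce the augmented matrix:
R1 ← R1 / (5).
R2 ← R2 − 1·R1.
R2 ← R2 / (2/5).
R1 ← R1 + 2/5·R2.
Reading off the reduced rows gives x = 3/2, y = 2/5.

x = 3/2, y = 2/5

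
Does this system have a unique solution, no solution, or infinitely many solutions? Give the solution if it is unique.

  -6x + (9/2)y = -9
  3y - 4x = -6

infinitely many solutions

Row-reduce:
R1 ← R1 / (-6).
R2 ← R2 + 4·R1.
Rank is 1 with 2 unknowns, leaving y free.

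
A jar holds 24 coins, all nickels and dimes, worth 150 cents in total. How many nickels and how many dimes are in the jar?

nickels: 18, dimes: 6

Let n = nickels, d = dimes.
  n + d = 24
  5n + 10d = 150
From equation 1: n = 24 − d.
Substitute into equation 2 and solve: d = 6.
Then n = 18.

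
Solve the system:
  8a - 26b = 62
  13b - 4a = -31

Row-reduce:
R1 ← R1 / (8).
R2 ← R2 + 4·R1.
Rank is 1 with 2 unknowns, leaving b free.

infinitely many solutions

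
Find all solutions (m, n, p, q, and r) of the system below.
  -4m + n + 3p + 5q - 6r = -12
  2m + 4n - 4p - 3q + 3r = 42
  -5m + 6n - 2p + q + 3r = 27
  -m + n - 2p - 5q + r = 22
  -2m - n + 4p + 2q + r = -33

m = 1, n = 5, p = -5, q = -2, r = -2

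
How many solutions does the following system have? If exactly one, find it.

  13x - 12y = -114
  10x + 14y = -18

x = -6, y = 3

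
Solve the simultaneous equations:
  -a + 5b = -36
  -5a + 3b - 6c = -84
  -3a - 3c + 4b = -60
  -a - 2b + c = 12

Row-reduce the augmented matrix:
R1 ← R1 / (-1).
R2 ← R2 + 5·R1.
R3 ← R3 + 3·R1.
R4 ← R4 + 1·R1.
R2 ← R2 / (-22).
R1 ← R1 + 5·R2.
R3 ← R3 + 11·R2.
R4 ← R4 + 7·R2.
Swap R3 and R4.
R3 ← R3 / (32/11).
R1 ← R1 − 15/11·R3.
R2 ← R2 − 3/11·R3.
R4 reduces to 0 = 0, so the extra equation is consistent.
Reading off the reduced rows gives a = 6, b = -6, c = 6.

a = 6, b = -6, c = 6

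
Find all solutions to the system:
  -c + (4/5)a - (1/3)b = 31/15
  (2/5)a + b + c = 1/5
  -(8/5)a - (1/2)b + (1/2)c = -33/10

infinitely many solutions

Row-reduce:
R1 ← R1 / (4/5).
R2 ← R2 − 2/5·R1.
R3 ← R3 + 8/5·R1.
R2 ← R2 / (7/6).
R1 ← R1 + 5/12·R2.
R3 ← R3 + 7/6·R2.
Rank is 2 with 3 unknowns, leaving c free.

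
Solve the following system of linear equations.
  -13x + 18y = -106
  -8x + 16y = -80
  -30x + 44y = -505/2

Row-reduce:
R1 ← R1 / (-13).
R2 ← R2 + 8·R1.
R3 ← R3 + 30·R1.
R2 ← R2 / (64/13).
R1 ← R1 + 18/13·R2.
R3 ← R3 − 32/13·R2.
Row 3 reduces to 0 = -1/2, a contradiction. The system is inconsistent.

no solution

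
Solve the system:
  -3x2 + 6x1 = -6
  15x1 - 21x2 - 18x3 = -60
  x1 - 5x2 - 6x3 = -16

infinitely many solutions

Row-reduce:
R1 ← R1 / (6).
R2 ← R2 − 15·R1.
R3 ← R3 − 1·R1.
R2 ← R2 / (-27/2).
R1 ← R1 + 1/2·R2.
R3 ← R3 + 9/2·R2.
Rank is 2 with 3 unknowns, leaving x3 free.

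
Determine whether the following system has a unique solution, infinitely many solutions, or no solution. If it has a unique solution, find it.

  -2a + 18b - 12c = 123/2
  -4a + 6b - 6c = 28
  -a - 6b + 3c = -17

no solution

Row-reduce:
R1 ← R1 / (-2).
R2 ← R2 + 4·R1.
R3 ← R3 + 1·R1.
R2 ← R2 / (-30).
R1 ← R1 + 9·R2.
R3 ← R3 + 15·R2.
Row 3 reduces to 0 = -1/4, a contradiction. The system is inconsistent.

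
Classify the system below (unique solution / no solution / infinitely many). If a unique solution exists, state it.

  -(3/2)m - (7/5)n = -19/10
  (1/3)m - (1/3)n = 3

m = 5, n = -4

Row-reduce the augmented matrix:
R1 ← R1 / (-3/2).
R2 ← R2 − 1/3·R1.
R2 ← R2 / (-29/45).
R1 ← R1 − 14/15·R2.
Reading off the reduced rows gives m = 5, n = -4.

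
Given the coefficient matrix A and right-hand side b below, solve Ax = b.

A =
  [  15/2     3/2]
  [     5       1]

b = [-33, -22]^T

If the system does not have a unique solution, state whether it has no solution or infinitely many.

infinitely many solutions

Row-reduce:
R1 ← R1 / (15/2).
R2 ← R2 − 5·R1.
Rank is 1 with 2 unknowns, leaving x_2 free.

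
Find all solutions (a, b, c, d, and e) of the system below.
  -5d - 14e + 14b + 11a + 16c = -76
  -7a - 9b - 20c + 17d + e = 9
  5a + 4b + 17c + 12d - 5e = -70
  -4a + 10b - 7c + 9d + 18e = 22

infinitely many solutions

Row-reduce:
R1 ← R1 / (11).
R2 ← R2 + 7·R1.
R3 ← R3 − 5·R1.
R4 ← R4 + 4·R1.
R2 ← R2 / (-1/11).
R1 ← R1 − 14/11·R2.
R3 ← R3 + 26/11·R2.
R4 ← R4 − 166/11·R2.
R3 ← R3 / (265).
R1 ← R1 + 136·R3.
R2 ← R2 − 108·R3.
R4 ← R4 + 1631·R3.
R4 ← R4 / (9414/53).
R1 ← R1 − 845/53·R4.
R2 ← R2 + 604/53·R4.
R3 ← R3 + 69/53·R4.
Rank is 4 with 5 unknowns, leaving e free.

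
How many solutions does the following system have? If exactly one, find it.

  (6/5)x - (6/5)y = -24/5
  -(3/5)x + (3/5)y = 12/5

infinitely many solutions

Row-reduce:
R1 ← R1 / (6/5).
R2 ← R2 + 3/5·R1.
Rank is 1 with 2 unknowns, leaving y free.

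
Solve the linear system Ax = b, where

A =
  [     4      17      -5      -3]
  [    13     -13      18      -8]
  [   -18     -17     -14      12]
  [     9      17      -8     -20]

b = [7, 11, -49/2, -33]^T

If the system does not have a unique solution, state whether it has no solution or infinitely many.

x_1 = 5/2, x_2 = 1/2, x_3 = 1/2, x_4 = 3

Row-reduce the augmented matrix:
R1 ← R1 / (4).
R2 ← R2 − 13·R1.
R3 ← R3 + 18·R1.
R4 ← R4 − 9·R1.
R2 ← R2 / (-273/4).
R1 ← R1 − 17/4·R2.
R3 ← R3 − 119/2·R2.
R4 ← R4 + 85/4·R2.
R3 ← R3 / (-259/39).
R1 ← R1 − 241/273·R3.
R2 ← R2 + 137/273·R3.
R4 ← R4 + 2024/273·R3.
R4 ← R4 / (-25062/1813).
R1 ← R1 + 1156/1813·R4.
R2 ← R2 + 50/1813·R4.
R3 ← R3 + 1/259·R4.
Reading off the reduced rows gives x_1 = 5/2, x_2 = 1/2, x_3 = 1/2, x_4 = 3.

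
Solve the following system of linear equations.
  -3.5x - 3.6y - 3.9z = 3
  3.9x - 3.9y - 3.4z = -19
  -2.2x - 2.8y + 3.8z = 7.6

x = -3, y = 1, z = 1

Row-reduce the augmented matrix:
R1 ← R1 / (-7/2).
R2 ← R2 − 39/10·R1.
R3 ← R3 + 11/5·R1.
R2 ← R2 / (-2769/350).
R1 ← R1 − 36/35·R2.
R3 ← R3 + 94/175·R2.
R3 ← R3 / (93832/13845).
R1 ← R1 − 99/923·R3.
R2 ← R2 − 2711/2769·R3.
Reading off the reduced rows gives x = -3, y = 1, z = 1.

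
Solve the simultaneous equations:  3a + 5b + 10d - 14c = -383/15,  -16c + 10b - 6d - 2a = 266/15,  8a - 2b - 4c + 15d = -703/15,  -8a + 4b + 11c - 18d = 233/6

a = -12/5, b = -8/3, c = -3/2, d = -13/5

Row-reduce the augmented matrix:
R1 ← R1 / (3).
R2 ← R2 + 2·R1.
R3 ← R3 − 8·R1.
R4 ← R4 + 8·R1.
R2 ← R2 / (40/3).
R1 ← R1 − 5/3·R2.
R3 ← R3 + 46/3·R2.
R4 ← R4 − 52/3·R2.
R3 ← R3 / (21/5).
R1 ← R1 + 3/2·R3.
R2 ← R2 + 19/10·R3.
R4 ← R4 − 33/5·R3.
R4 ← R4 / (349/14).
R1 ← R1 + 9/14·R4.
R2 ← R2 + 205/42·R4.
R3 ← R3 + 109/42·R4.
Reading off the reduced rows gives a = -12/5, b = -8/3, c = -3/2, d = -13/5.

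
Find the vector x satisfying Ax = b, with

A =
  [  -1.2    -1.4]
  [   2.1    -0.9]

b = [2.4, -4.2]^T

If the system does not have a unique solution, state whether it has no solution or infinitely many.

x_1 = -2, x_2 = 0

Row-reduce the augmented matrix:
R1 ← R1 / (-6/5).
R2 ← R2 − 21/10·R1.
R2 ← R2 / (-67/20).
R1 ← R1 − 7/6·R2.
Reading off the reduced rows gives x_1 = -2, x_2 = 0.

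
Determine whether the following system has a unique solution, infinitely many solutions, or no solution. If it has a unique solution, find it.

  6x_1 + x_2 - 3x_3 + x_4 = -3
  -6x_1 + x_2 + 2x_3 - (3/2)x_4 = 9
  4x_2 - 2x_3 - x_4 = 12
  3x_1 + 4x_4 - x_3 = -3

infinitely many solutions

Row-reduce:
R1 ← R1 / (6).
R2 ← R2 + 6·R1.
R4 ← R4 − 3·R1.
R2 ← R2 / (2).
R1 ← R1 − 1/6·R2.
R3 ← R3 − 4·R2.
R4 ← R4 + 1/2·R2.
Swap R3 and R4.
R3 ← R3 / (1/4).
R1 ← R1 + 5/12·R3.
R2 ← R2 + 1/2·R3.
Rank is 3 with 4 unknowns, leaving x_4 free.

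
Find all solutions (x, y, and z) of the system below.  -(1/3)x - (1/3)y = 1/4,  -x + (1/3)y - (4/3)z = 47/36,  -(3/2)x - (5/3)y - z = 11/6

x = -1/2, y = -1/4, z = -2/3

Row-reduce the augmented matrix:
R1 ← R1 / (-1/3).
R2 ← R2 + 1·R1.
R3 ← R3 + 3/2·R1.
R2 ← R2 / (4/3).
R1 ← R1 − 1·R2.
R3 ← R3 + 1/6·R2.
R3 ← R3 / (-7/6).
R1 ← R1 − 1·R3.
R2 ← R2 + 1·R3.
Reading off the reduced rows gives x = -1/2, y = -1/4, z = -2/3.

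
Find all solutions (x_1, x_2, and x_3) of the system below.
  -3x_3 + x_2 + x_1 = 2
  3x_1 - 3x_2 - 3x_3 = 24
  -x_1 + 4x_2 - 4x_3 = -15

Row-reduce the augmented matrix:
R2 ← R2 − 3·R1.
R3 ← R3 + 1·R1.
R2 ← R2 / (-6).
R1 ← R1 − 1·R2.
R3 ← R3 − 5·R2.
R3 ← R3 / (-2).
R1 ← R1 + 2·R3.
R2 ← R2 + 1·R3.
Reading off the reduced rows gives x_1 = 3, x_2 = -4, x_3 = -1.

x_1 = 3, x_2 = -4, x_3 = -1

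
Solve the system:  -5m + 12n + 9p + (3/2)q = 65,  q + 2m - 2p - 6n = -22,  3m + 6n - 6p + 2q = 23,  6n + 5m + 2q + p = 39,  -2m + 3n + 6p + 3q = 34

no solution

Row-reduce:
R1 ← R1 / (-5).
R2 ← R2 − 2·R1.
R3 ← R3 − 3·R1.
R4 ← R4 − 5·R1.
R5 ← R5 + 2·R1.
R2 ← R2 / (-6/5).
R1 ← R1 + 12/5·R2.
R3 ← R3 − 66/5·R2.
R4 ← R4 − 18·R2.
R5 ← R5 + 9/5·R2.
R3 ← R3 / (17).
R1 ← R1 + 5·R3.
R2 ← R2 + 4/3·R3.
R4 ← R4 − 34·R3.
R4 ← R4 / (-27/2).
R1 ← R1 − 43/17·R4.
R2 ← R2 − 14/51·R4.
R3 ← R3 − 41/34·R4.
Row 5 reduces to 0 = 2, a contradiction. The system is inconsistent.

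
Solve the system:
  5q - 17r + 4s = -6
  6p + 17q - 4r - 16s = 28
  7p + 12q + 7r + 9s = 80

infinitely many solutions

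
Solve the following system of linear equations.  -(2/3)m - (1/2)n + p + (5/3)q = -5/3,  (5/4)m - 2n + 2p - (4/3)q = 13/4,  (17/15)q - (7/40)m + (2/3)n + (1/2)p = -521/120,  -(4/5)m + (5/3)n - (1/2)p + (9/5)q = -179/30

infinitely many solutions

Row-reduce:
R1 ← R1 / (-2/3).
R2 ← R2 − 5/4·R1.
R3 ← R3 + 7/40·R1.
R4 ← R4 + 4/5·R1.
R2 ← R2 / (-47/16).
R1 ← R1 − 3/4·R2.
R3 ← R3 − 383/480·R2.
R4 ← R4 − 34/15·R2.
R3 ← R3 / (1819/1410).
R1 ← R1 + 24/47·R3.
R2 ← R2 + 62/47·R3.
R4 ← R4 − 1819/1410·R3.
Rank is 3 with 4 unknowns, leaving q free.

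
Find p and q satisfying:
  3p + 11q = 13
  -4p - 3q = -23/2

Row-reduce the augmented matrix:
R1 ← R1 / (3).
R2 ← R2 + 4·R1.
R2 ← R2 / (35/3).
R1 ← R1 − 11/3·R2.
Reading off the reduced rows gives p = 5/2, q = 1/2.

p = 5/2, q = 1/2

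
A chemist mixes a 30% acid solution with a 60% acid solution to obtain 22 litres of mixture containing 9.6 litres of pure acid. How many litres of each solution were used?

Let a = litres of solution A, b = litres of solution B.
  a + b = 22
  (3/10)a + (3/5)b = 48/5
Row-reduce the augmented matrix:
R2 ← R2 − 3/10·R1.
R2 ← R2 / (3/10).
R1 ← R1 − 1·R2.
Reading off the reduced rows gives a = 12, b = 10.

litres of solution A: 12, litres of solution B: 10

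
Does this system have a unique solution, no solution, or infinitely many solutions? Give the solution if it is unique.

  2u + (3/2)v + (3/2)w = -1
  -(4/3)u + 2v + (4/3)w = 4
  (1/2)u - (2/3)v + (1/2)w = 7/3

Row-reduce the augmented matrix:
R1 ← R1 / (2).
R2 ← R2 + 4/3·R1.
R3 ← R3 − 1/2·R1.
R2 ← R2 / (3).
R1 ← R1 − 3/4·R2.
R3 ← R3 + 25/24·R2.
R3 ← R3 / (101/108).
R1 ← R1 − 1/6·R3.
R2 ← R2 − 7/9·R3.
Reading off the reduced rows gives u = -2, v = -2, w = 4.

u = -2, v = -2, w = 4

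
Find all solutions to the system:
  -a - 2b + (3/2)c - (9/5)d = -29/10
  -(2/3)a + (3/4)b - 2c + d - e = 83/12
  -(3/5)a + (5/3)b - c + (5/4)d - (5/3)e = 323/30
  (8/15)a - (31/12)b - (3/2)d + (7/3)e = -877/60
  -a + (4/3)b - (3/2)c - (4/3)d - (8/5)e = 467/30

infinitely many solutions

Row-reduce:
R1 ← R1 / (-1).
R2 ← R2 + 2/3·R1.
R3 ← R3 + 3/5·R1.
R4 ← R4 − 8/15·R1.
R5 ← R5 + 1·R1.
R2 ← R2 / (25/12).
R1 ← R1 − 2·R2.
R3 ← R3 − 43/15·R2.
R4 ← R4 + 73/20·R2.
R5 ← R5 − 10/3·R2.
R3 ← R3 / (557/250).
R1 ← R1 − 69/50·R3.
R2 ← R2 + 36/25·R3.
R4 ← R4 + 557/125·R3.
R5 ← R5 − 9/5·R3.
Swap R4 and R5.
R4 ← R4 / (-41609/16710).
R1 ← R1 − 267/2228·R4.
R2 ← R2 − 1686/2785·R4.
R3 ← R3 + 1743/5570·R4.
Rank is 4 with 5 unknowns, leaving e free.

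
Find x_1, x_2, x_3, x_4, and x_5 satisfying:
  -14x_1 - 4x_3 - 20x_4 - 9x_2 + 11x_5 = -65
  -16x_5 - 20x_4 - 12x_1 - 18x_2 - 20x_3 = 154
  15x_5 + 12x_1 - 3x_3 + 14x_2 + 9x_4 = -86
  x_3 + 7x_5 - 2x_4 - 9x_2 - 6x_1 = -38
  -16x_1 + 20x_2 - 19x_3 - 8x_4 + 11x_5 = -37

Row-reduce the augmented matrix:
R1 ← R1 / (-14).
R2 ← R2 + 12·R1.
R3 ← R3 − 12·R1.
R4 ← R4 + 6·R1.
R5 ← R5 + 16·R1.
R2 ← R2 / (-72/7).
R1 ← R1 − 9/14·R2.
R3 ← R3 − 44/7·R2.
R4 ← R4 + 36/7·R2.
R5 ← R5 − 212/7·R2.
R3 ← R3 / (-149/9).
R1 ← R1 + 3/4·R3.
R2 ← R2 − 29/18·R3.
R4 ← R4 − 11·R3.
R5 ← R5 + 569/9·R3.
R4 ← R4 / (213/149).
R1 ← R1 − 253/149·R4.
R2 ← R2 + 102/149·R4.
R3 ← R3 − 89/149·R4.
R5 ← R5 − 6587/149·R4.
R5 ← R5 / (-161221/213).
R1 ← R1 + 47047/1704·R5.
R2 ← R2 − 3791/284·R5.
R3 ← R3 + 1975/213·R5.
R4 ← R4 − 3115/213·R5.
Reading off the reduced rows gives x_1 = 0, x_2 = -1, x_3 = -3, x_4 = 1, x_5 = -6.

x_1 = 0, x_2 = -1, x_3 = -3, x_4 = 1, x_5 = -6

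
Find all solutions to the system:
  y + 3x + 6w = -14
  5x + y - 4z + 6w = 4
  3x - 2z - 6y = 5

Row-reduce:
R1 ← R1 / (3).
R2 ← R2 − 5·R1.
R3 ← R3 − 3·R1.
R2 ← R2 / (-2/3).
R1 ← R1 − 1/3·R2.
R3 ← R3 + 7·R2.
R3 ← R3 / (40).
R1 ← R1 + 2·R3.
R2 ← R2 − 6·R3.
Rank is 3 with 4 unknowns, leaving w free.

infinitely many solutions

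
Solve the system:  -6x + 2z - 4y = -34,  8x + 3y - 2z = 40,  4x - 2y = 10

Row-reduce:
R1 ← R1 / (-6).
R2 ← R2 − 8·R1.
R3 ← R3 − 4·R1.
R2 ← R2 / (-7/3).
R1 ← R1 − 2/3·R2.
R3 ← R3 + 14/3·R2.
Row 3 reduces to 0 = -2, a contradiction. The system is inconsistent.

no solution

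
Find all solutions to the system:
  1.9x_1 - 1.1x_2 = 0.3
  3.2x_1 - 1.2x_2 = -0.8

Row-reduce the augmented matrix:
R1 ← R1 / (19/10).
R2 ← R2 − 16/5·R1.
R2 ← R2 / (62/95).
R1 ← R1 + 11/19·R2.
Reading off the reduced rows gives x_1 = -1, x_2 = -2.

x_1 = -1, x_2 = -2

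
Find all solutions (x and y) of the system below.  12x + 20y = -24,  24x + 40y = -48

Row-reduce:
R1 ← R1 / (12).
R2 ← R2 − 24·R1.
Rank is 1 with 2 unknowns, leaving y free.

infinitely many solutions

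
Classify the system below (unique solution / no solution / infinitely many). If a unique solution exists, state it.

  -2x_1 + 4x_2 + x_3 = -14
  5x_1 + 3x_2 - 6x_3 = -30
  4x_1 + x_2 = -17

Row-reduce the augmented matrix:
R1 ← R1 / (-2).
R2 ← R2 − 5·R1.
R3 ← R3 − 4·R1.
R2 ← R2 / (13).
R1 ← R1 + 2·R2.
R3 ← R3 − 9·R2.
R3 ← R3 / (115/26).
R1 ← R1 + 27/26·R3.
R2 ← R2 + 7/26·R3.
Reading off the reduced rows gives x_1 = -3, x_2 = -5, x_3 = 0.

x_1 = -3, x_2 = -5, x_3 = 0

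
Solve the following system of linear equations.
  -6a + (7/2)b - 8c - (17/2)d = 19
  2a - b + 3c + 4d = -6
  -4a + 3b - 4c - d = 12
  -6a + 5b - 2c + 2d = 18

no solution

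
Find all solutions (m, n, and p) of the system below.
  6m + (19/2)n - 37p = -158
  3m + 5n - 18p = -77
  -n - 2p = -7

no solution

Row-reduce:
R1 ← R1 / (6).
R2 ← R2 − 3·R1.
R2 ← R2 / (1/4).
R1 ← R1 − 19/12·R2.
R3 ← R3 + 1·R2.
Row 3 reduces to 0 = 1, a contradiction. The system is inconsistent.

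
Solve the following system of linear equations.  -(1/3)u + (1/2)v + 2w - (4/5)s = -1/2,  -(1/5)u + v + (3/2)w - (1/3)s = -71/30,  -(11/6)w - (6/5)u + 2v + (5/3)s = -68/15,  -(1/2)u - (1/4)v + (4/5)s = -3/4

u = -3/2, v = -2, w = -1, s = -5/2

Row-reduce the augmented matrix:
R1 ← R1 / (-1/3).
R2 ← R2 + 1/5·R1.
R3 ← R3 + 6/5·R1.
R4 ← R4 + 1/2·R1.
R2 ← R2 / (7/10).
R1 ← R1 + 3/2·R2.
R3 ← R3 − 1/5·R2.
R4 ← R4 + 1·R2.
R3 ← R3 / (-383/42).
R1 ← R1 + 75/14·R3.
R2 ← R2 − 3/7·R3.
R4 ← R4 + 18/7·R3.
R4 ← R4 / (5396/5745).
R1 ← R1 − 26/383·R4.
R2 ← R2 − 484/1149·R4.
R3 ← R3 + 946/1915·R4.
Reading off the reduced rows gives u = -3/2, v = -2, w = -1, s = -5/2.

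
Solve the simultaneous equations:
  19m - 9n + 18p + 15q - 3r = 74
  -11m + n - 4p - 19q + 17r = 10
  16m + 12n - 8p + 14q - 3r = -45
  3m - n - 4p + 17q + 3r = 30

infinitely many solutions

Row-reduce:
R1 ← R1 / (19).
R2 ← R2 + 11·R1.
R3 ← R3 − 16·R1.
R4 ← R4 − 3·R1.
R2 ← R2 / (-80/19).
R1 ← R1 + 9/19·R2.
R3 ← R3 − 372/19·R2.
R4 ← R4 − 8/19·R2.
R3 ← R3 / (67/10).
R1 ← R1 − 9/40·R3.
R2 ← R2 + 61/40·R3.
R4 ← R4 + 31/5·R3.
R4 ← R4 / (-1978/67).
R1 ← R1 − 471/134·R4.
R2 ← R2 + 1093/134·R4.
R3 ← R3 + 466/67·R4.
Rank is 4 with 5 unknowns, leaving r free.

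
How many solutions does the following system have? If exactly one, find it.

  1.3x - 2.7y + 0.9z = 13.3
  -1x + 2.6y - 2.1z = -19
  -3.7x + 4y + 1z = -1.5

x = -5, y = -6, z = 4

Row-reduce the augmented matrix:
R1 ← R1 / (13/10).
R2 ← R2 + 1·R1.
R3 ← R3 + 37/10·R1.
R2 ← R2 / (34/65).
R1 ← R1 + 27/13·R2.
R3 ← R3 + 479/130·R2.
R3 ← R3 / (-4321/680).
R1 ← R1 + 333/68·R3.
R2 ← R2 + 183/68·R3.
Reading off the reduced rows gives x = -5, y = -6, z = 4.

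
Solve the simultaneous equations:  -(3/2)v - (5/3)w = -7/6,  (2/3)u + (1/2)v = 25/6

infinitely many solutions

Row-reduce:
Swap R1 and R2.
R1 ← R1 / (2/3).
R2 ← R2 / (-3/2).
R1 ← R1 − 3/4·R2.
Rank is 2 with 3 unknowns, leaving w free.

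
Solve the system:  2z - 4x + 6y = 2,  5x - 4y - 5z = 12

Row-reduce:
R1 ← R1 / (-4).
R2 ← R2 − 5·R1.
R2 ← R2 / (7/2).
R1 ← R1 + 3/2·R2.
Rank is 2 with 3 unknowns, leaving z free.

infinitely many solutions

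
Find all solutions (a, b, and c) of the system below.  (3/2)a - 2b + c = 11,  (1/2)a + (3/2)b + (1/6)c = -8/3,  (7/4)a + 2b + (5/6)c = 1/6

Row-reduce:
R1 ← R1 / (3/2).
R2 ← R2 − 1/2·R1.
R3 ← R3 − 7/4·R1.
R2 ← R2 / (13/6).
R1 ← R1 + 4/3·R2.
R3 ← R3 − 13/3·R2.
Rank is 2 with 3 unknowns, leaving c free.

infinitely many solutions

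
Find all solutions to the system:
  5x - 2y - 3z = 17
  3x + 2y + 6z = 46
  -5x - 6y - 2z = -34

Row-reduce the augmented matrix:
R1 ← R1 / (5).
R2 ← R2 − 3·R1.
R3 ← R3 + 5·R1.
R2 ← R2 / (16/5).
R1 ← R1 + 2/5·R2.
R3 ← R3 + 8·R2.
R3 ← R3 / (29/2).
R1 ← R1 − 3/8·R3.
R2 ← R2 − 39/16·R3.
Reading off the reduced rows gives x = 6, y = -1, z = 5.

x = 6, y = -1, z = 5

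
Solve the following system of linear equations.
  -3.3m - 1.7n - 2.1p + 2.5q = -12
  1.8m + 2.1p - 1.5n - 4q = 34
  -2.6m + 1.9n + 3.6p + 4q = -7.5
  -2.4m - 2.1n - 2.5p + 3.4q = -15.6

Row-reduce the augmented matrix:
R1 ← R1 / (-33/10).
R2 ← R2 − 9/5·R1.
R3 ← R3 + 13/5·R1.
R4 ← R4 + 12/5·R1.
R2 ← R2 / (-267/110).
R1 ← R1 − 17/33·R2.
R3 ← R3 − 1069/330·R2.
R4 ← R4 + 19/22·R2.
R3 ← R3 / (17431/2670).
R1 ← R1 − 224/267·R3.
R2 ← R2 + 35/89·R3.
R4 ← R4 + 584/445·R3.
R4 ← R4 / (580636/261465).
R1 ← R1 + 19625/17431·R4.
R2 ← R2 − 17370/17431·R4.
R3 ← R3 + 11920/52293·R4.
Reading off the reduced rows gives m = 0, n = -5, p = 5, q = -4.

m = 0, n = -5, p = 5, q = -4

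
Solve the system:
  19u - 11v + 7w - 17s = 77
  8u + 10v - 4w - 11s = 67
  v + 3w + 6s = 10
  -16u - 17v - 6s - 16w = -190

Row-reduce the augmented matrix:
R1 ← R1 / (19).
R2 ← R2 − 8·R1.
R4 ← R4 + 16·R1.
R2 ← R2 / (278/19).
R1 ← R1 + 11/19·R2.
R3 ← R3 − 1·R2.
R4 ← R4 + 499/19·R2.
R3 ← R3 / (483/139).
R1 ← R1 − 13/139·R3.
R2 ← R2 + 66/139·R3.
R4 ← R4 + 3138/139·R3.
R4 ← R4 / (4339/322).
R1 ← R1 + 587/483·R4.
R2 ← R2 − 191/322·R4.
R3 ← R3 − 1741/966·R4.
Reading off the reduced rows gives u = 4, v = 4, w = 4, s = -1.

u = 4, v = 4, w = 4, s = -1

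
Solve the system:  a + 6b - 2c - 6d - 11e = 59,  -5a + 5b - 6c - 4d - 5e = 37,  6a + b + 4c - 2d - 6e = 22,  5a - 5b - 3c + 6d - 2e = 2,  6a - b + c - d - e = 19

infinitely many solutions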